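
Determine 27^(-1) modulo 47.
27^(-1) ≡ 7 (mod 47). Verification: 27 × 7 = 189 ≡ 1 (mod 47)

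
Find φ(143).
120

Prime factorization: 143 = 11 × 13
Using the formula φ(n) = n × Π(1 - 1/p) for each prime factor p:
φ(143) = 143 × (1 - 1/11) × (1 - 1/13)
φ(143) = 120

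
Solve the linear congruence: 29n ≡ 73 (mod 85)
67

Since gcd(29, 85) = 1 divides 73, a solution exists.
Multiply both sides by the inverse of 29 mod 85:
  29^(-1) mod 85 = 44
  x ≡ 44 × 73 ≡ 3212 ≡ 67 (mod 85)
Verification: 29 × 67 = 1943 = 22 × 85 + 73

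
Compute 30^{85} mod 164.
120

Using successive squaring:
Binary expansion of 85: 1010101
Powers of 30 mod 164 (each is the square of the previous):
  30^1 ≡ 30 (mod 164)
  30^2 ≡ 30² = 900 ≡ 80 (mod 164)
  30^4 ≡ 80² = 6400 ≡ 4 (mod 164)
  30^8 ≡ 4² = 16 ≡ 16 (mod 164)
  30^16 ≡ 16² = 256 ≡ 92 (mod 164)
  30^32 ≡ 92² = 8464 ≡ 100 (mod 164)
  30^64 ≡ 100² = 10000 ≡ 160 (mod 164)
85 = 64 + 16 + 4 + 1, so 30^85 = 30^64 × 30^16 × 30^4 × 30^1 ≡ 160 × 92 × 4 × 30 (mod 164)
Multiplying step by step:
  160 × 92 = 14720 ≡ 124 (mod 164)
  124 × 4 = 496 ≡ 4 (mod 164)
  4 × 30 = 120 ≡ 120 (mod 164)
Result: 30^85 ≡ 120 (mod 164)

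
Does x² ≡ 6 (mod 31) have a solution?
By Euler's criterion: 6^{15} ≡ 30 (mod 31). Since this equals -1 (≡ 30), 6 is not a QR.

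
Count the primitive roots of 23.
10

The number of primitive roots modulo p is φ(p-1) = φ(22)
φ(22) = 10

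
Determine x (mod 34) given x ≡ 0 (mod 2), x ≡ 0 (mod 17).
0

Using the Chinese Remainder Theorem:
M = product of moduli = 34
For equation 1: M_1 = 17, 17 ≡ 1 (mod 2), inverse of 17 mod 2 is 1 (check: 1 × 1 = 1 ≡ 1 (mod 2))
For equation 2: M_2 = 2, 2 ≡ 2 (mod 17), inverse of 2 mod 17 is 9 (check: 2 × 9 = 18 ≡ 1 (mod 17))
Combine: x ≡ Σ r_i×M_i×(M_i⁻¹ mod m_i) = 0×17×1 + 0×2×9 = 0 + 0 = 0
0 mod 34 = 0
x ≡ 0 (mod 34)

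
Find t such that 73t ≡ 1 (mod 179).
73^(-1) ≡ 103 (mod 179). Verification: 73 × 103 = 7519 ≡ 1 (mod 179)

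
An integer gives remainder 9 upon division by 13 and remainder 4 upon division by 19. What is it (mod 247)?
M = 13 × 19 = 247. M₁ = 19, y₁ ≡ 11 (mod 13). M₂ = 13, y₂ ≡ 3 (mod 19). x = 9×19×11 + 4×13×3 ≡ 61 (mod 247). The smallest positive such number is 61.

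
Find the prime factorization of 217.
7 × 31

Divide by primes starting from smallest:
217 ÷ 7 = 31
31 ÷ 31 = 1

217 = 7 × 31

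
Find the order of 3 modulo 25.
Powers of 3 mod 25: 3^1≡3, 3^2≡9, 3^3≡2, 3^4≡6, 3^5≡18, 3^6≡4, 3^7≡12, 3^8≡11, 3^9≡8, 3^10≡24, 3^11≡22, 3^12≡16, 3^13≡23, 3^14≡19, 3^15≡7, 3^16≡21, 3^17≡13, 3^18≡14, 3^19≡17, 3^20≡1. Order = 20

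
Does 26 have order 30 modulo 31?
p - 1 = 30 has prime divisors 2, 3, 5. Check 26^(30/q) mod 31 for each: 26^(30/2) = 26^15 ≡ 30, 26^(30/3) = 26^10 ≡ 5, 26^(30/5) = 26^6 ≡ 1 (mod 31). Since 26^6 ≡ 1 (mod 31), the order of 26 divides 6 (in fact the order is 6) ≠ 30, so it is not a primitive root.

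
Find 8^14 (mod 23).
Using repeated squaring. 14 = 8 + 4 + 2 (binary 1110). Repeated squaring mod 23: 8^1 ≡ 8; 8^2 ≡ 8² = 64 ≡ 18; 8^4 ≡ 18² = 324 ≡ 2; 8^8 ≡ 2² = 4 ≡ 4. Multiply: 8^14 = 8^8 × 8^4 × 8^2 ≡ 4 × 2 × 18 (mod 23): 4 × 2 = 8 ≡ 8; 8 × 18 = 144 ≡ 6. So 8^14 ≡ 6 (mod 23).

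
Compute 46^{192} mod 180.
136

Using successive squaring:
Binary expansion of 192: 11000000
Powers of 46 mod 180 (each is the square of the previous):
  46^1 ≡ 46 (mod 180)
  46^2 ≡ 46² = 2116 ≡ 136 (mod 180)
  46^4 ≡ 136² = 18496 ≡ 136 (mod 180)
  46^8 ≡ 136² = 18496 ≡ 136 (mod 180)
  46^16 ≡ 136² = 18496 ≡ 136 (mod 180)
  46^32 ≡ 136² = 18496 ≡ 136 (mod 180)
  46^64 ≡ 136² = 18496 ≡ 136 (mod 180)
  46^128 ≡ 136² = 18496 ≡ 136 (mod 180)
192 = 128 + 64, so 46^192 = 46^128 × 46^64 ≡ 136 × 136 (mod 180)
Multiplying step by step:
  136 × 136 = 18496 ≡ 136 (mod 180)
Result: 46^192 ≡ 136 (mod 180)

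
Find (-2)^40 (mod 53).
Using repeated squaring. (-2) ≡ 51 (mod 53). 40 = 32 + 8 (binary 101000). Repeated squaring mod 53: 51^1 ≡ 51; 51^2 ≡ 51² = 2601 ≡ 4; 51^4 ≡ 4² = 16 ≡ 16; 51^8 ≡ 16² = 256 ≡ 44; 51^16 ≡ 44² = 1936 ≡ 28; 51^32 ≡ 28² = 784 ≡ 42. Multiply: (-2)^40 ≡ 51^32 × 51^8 ≡ 42 × 44 (mod 53): 42 × 44 = 1848 ≡ 46. So (-2)^40 ≡ 46 (mod 53).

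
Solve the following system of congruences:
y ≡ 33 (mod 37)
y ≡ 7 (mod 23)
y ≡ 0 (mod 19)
9690

Using the Chinese Remainder Theorem:
M = product of moduli = 16169
For equation 1: M_1 = 437, 437 ≡ 30 (mod 37), inverse of 437 mod 37 is 21 (check: 30 × 21 = 630 ≡ 1 (mod 37))
For equation 2: M_2 = 703, 703 ≡ 13 (mod 23), inverse of 703 mod 23 is 16 (check: 13 × 16 = 208 ≡ 1 (mod 23))
For equation 3: M_3 = 851, 851 ≡ 15 (mod 19), inverse of 851 mod 19 is 14 (check: 15 × 14 = 210 ≡ 1 (mod 19))
Combine: y ≡ Σ r_i×M_i×(M_i⁻¹ mod m_i) = 33×437×21 + 7×703×16 + 0×851×14 = 302841 + 78736 + 0 = 381577
381577 mod 16169 = 9690
y ≡ 9690 (mod 16169)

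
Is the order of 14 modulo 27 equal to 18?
Yes, ord_27(14) = 18.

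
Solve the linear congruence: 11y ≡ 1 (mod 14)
9

Since gcd(11, 14) = 1 divides 1, a solution exists.
Multiply both sides by the inverse of 11 mod 14:
  11^(-1) mod 14 = 9
  x ≡ 9 × 1 ≡ 9 ≡ 9 (mod 14)
Verification: 11 × 9 = 99 = 7 × 14 + 1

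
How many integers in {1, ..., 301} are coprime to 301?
252

Prime factorization: 301 = 7 × 43
Using the formula φ(n) = n × Π(1 - 1/p) for each prime factor p:
φ(301) = 301 × (1 - 1/7) × (1 - 1/43)
φ(301) = 252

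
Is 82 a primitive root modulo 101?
No

To verify, check if 82^(100/q) ≢ 1 (mod 101) for each prime divisor q of 100
Divisors of 100 = 100: [1, 2, 4, 5, 10, 20, 25, 50, 100]
  82^(100/2) = 82^50 ≡ 1 (mod 101)
  82^(100/5) = 82^20 ≡ 95 (mod 101)
Conclusion: 82 is not a primitive root modulo 101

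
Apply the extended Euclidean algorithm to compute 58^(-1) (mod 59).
Extended GCD: 58(-1) + 59(1) = 1. So 58^(-1) ≡ 58 ≡ 58 (mod 59). Verify: 58 × 58 = 3364 ≡ 1 (mod 59)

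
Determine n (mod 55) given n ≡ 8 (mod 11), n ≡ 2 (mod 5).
52

Using the Chinese Remainder Theorem:
M = product of moduli = 55
For equation 1: M_1 = 5, 5 ≡ 5 (mod 11), inverse of 5 mod 11 is 9 (check: 5 × 9 = 45 ≡ 1 (mod 11))
For equation 2: M_2 = 11, 11 ≡ 1 (mod 5), inverse of 11 mod 5 is 1 (check: 1 × 1 = 1 ≡ 1 (mod 5))
Combine: n ≡ Σ r_i×M_i×(M_i⁻¹ mod m_i) = 8×5×9 + 2×11×1 = 360 + 22 = 382
382 mod 55 = 52
n ≡ 52 (mod 55)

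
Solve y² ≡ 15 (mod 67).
The square roots of 15 mod 67 are 22 and 45. Verify: 22² = 484 ≡ 15 (mod 67)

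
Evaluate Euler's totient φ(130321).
123462

Prime factorization: 130321 = 19^4
Using the formula φ(n) = n × Π(1 - 1/p) for each prime factor p:
φ(130321) = 130321 × (1 - 1/19)
φ(130321) = 123462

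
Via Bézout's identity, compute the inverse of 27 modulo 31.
Extended GCD: 27(-8) + 31(7) = 1. So 27^(-1) ≡ 23 ≡ 23 (mod 31). Verify: 27 × 23 = 621 ≡ 1 (mod 31)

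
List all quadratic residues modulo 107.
QRs mod 107: {1, 3, 4, 9, 10, 11, 12, 13, 14, 16, 19, 23, 25, 27, 29, 30, 33, 34, 35, 36, 37, 39, 40, 41, 42, 44, 47, 48, 49, 52, 53, 56, 57, 61, 62, 64, 69, 75, 76, 79, 81, 83, 85, 86, 87, 89, 90, 92, 99, 100, 101, 102, 105}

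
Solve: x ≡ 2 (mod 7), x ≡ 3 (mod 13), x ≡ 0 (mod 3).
M = 7 × 13 × 3 = 273. M₁ = 39, y₁ ≡ 2 (mod 7). M₂ = 21, y₂ ≡ 5 (mod 13). M₃ = 91, y₃ ≡ 1 (mod 3). x = 2×39×2 + 3×21×5 + 0×91×1 ≡ 198 (mod 273)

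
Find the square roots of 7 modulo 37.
The square roots of 7 mod 37 are 9 and 28. Verify: 9² = 81 ≡ 7 (mod 37)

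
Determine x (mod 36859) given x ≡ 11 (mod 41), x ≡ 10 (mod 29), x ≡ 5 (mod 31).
33795

Using the Chinese Remainder Theorem:
M = product of moduli = 36859
For equation 1: M_1 = 899, 899 ≡ 38 (mod 41), inverse of 899 mod 41 is 27 (check: 38 × 27 = 1026 ≡ 1 (mod 41))
For equation 2: M_2 = 1271, 1271 ≡ 24 (mod 29), inverse of 1271 mod 29 is 23 (check: 24 × 23 = 552 ≡ 1 (mod 29))
For equation 3: M_3 = 1189, 1189 ≡ 11 (mod 31), inverse of 1189 mod 31 is 17 (check: 11 × 17 = 187 ≡ 1 (mod 31))
Combine: x ≡ Σ r_i×M_i×(M_i⁻¹ mod m_i) = 11×899×27 + 10×1271×23 + 5×1189×17 = 267003 + 292330 + 101065 = 660398
660398 mod 36859 = 33795
x ≡ 33795 (mod 36859)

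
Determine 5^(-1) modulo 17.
5^(-1) ≡ 7 (mod 17). Verification: 5 × 7 = 35 ≡ 1 (mod 17)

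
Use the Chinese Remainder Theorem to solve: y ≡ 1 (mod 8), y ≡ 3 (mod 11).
M = 8 × 11 = 88. M₁ = 11, y₁ ≡ 3 (mod 8). M₂ = 8, y₂ ≡ 7 (mod 11). y = 1×11×3 + 3×8×7 ≡ 25 (mod 88)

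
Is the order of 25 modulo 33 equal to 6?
No, the actual order is 5, not 6.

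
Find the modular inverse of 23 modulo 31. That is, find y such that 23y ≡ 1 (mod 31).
27

Using Extended Euclidean Algorithm:
gcd(23, 31) = 1
Bezout coefficients: 23 × -4 + 31 × 3 = 1
So 23 × -4 ≡ 1 (mod 31)
The inverse is -4 mod 31 = 27
Verification: 23 × 27 = 621 = 20 × 31 + 1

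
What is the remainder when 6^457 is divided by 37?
Using Fermat: 6^{36} ≡ 1 (mod 37). 457 ≡ 25 (mod 36). So 6^{457} ≡ 6^{25} ≡ 6 (mod 37)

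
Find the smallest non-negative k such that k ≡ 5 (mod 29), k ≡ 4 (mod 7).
179

Using the Chinese Remainder Theorem:
M = product of moduli = 203
For equation 1: M_1 = 7, 7 ≡ 7 (mod 29), inverse of 7 mod 29 is 25 (check: 7 × 25 = 175 ≡ 1 (mod 29))
For equation 2: M_2 = 29, 29 ≡ 1 (mod 7), inverse of 29 mod 7 is 1 (check: 1 × 1 = 1 ≡ 1 (mod 7))
Combine: k ≡ Σ r_i×M_i×(M_i⁻¹ mod m_i) = 5×7×25 + 4×29×1 = 875 + 116 = 991
991 mod 203 = 179
k ≡ 179 (mod 203)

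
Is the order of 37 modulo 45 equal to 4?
Yes, ord_45(37) = 4.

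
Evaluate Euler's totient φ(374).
160

Prime factorization: 374 = 2 × 11 × 17
Using the formula φ(n) = n × Π(1 - 1/p) for each prime factor p:
φ(374) = 374 × (1 - 1/2) × (1 - 1/11) × (1 - 1/17)
φ(374) = 160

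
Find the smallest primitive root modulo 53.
2

A primitive root g modulo p has order p-1 = 52
Prime divisors of 52: [2, 13]
g is a primitive root iff g^(52/q) ≢ 1 (mod 53) for each prime divisor q
Testing small values:
  g = 2: 2^26 ≡ 52, 2^4 ≡ 16 (mod 53) → none is 1, primitive root!
The smallest primitive root is 2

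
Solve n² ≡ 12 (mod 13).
The square roots of 12 mod 13 are 8 and 5. Verify: 8² = 64 ≡ 12 (mod 13)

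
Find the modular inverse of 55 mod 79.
55^(-1) ≡ 23 (mod 79). Verification: 55 × 23 = 1265 ≡ 1 (mod 79)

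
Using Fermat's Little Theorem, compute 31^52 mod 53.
By Fermat's Little Theorem, 31^{52} ≡ 1 (mod 53) since 53 is prime and gcd(31, 53) = 1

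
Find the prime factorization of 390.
2 × 3 × 5 × 13

Divide by primes starting from smallest:
390 ÷ 2 = 195
195 ÷ 3 = 65
65 ÷ 5 = 13
13 ÷ 13 = 1

390 = 2 × 3 × 5 × 13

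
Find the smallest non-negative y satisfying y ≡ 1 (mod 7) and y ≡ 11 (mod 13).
M = 7 × 13 = 91. M₁ = 13, y₁ ≡ 6 (mod 7). M₂ = 7, y₂ ≡ 2 (mod 13). y = 1×13×6 + 11×7×2 ≡ 50 (mod 91)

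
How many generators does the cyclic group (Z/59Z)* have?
28

The number of primitive roots modulo p is φ(p-1) = φ(58)
φ(58) = 28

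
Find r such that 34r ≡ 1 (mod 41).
34^(-1) ≡ 35 (mod 41). Verification: 34 × 35 = 1190 ≡ 1 (mod 41)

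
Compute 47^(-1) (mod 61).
13

Using Extended Euclidean Algorithm:
gcd(47, 61) = 1
Bezout coefficients: 47 × 13 + 61 × -10 = 1
So 47 × 13 ≡ 1 (mod 61)
The inverse is 13 mod 61 = 13
Verification: 47 × 13 = 611 = 10 × 61 + 1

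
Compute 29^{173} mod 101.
86

Using successive squaring:
Binary expansion of 173: 10101101
Powers of 29 mod 101 (each is the square of the previous):
  29^1 ≡ 29 (mod 101)
  29^2 ≡ 29² = 841 ≡ 33 (mod 101)
  29^4 ≡ 33² = 1089 ≡ 79 (mod 101)
  29^8 ≡ 79² = 6241 ≡ 80 (mod 101)
  29^16 ≡ 80² = 6400 ≡ 37 (mod 101)
  29^32 ≡ 37² = 1369 ≡ 56 (mod 101)
  29^64 ≡ 56² = 3136 ≡ 5 (mod 101)
  29^128 ≡ 5² = 25 ≡ 25 (mod 101)
173 = 128 + 32 + 8 + 4 + 1, so 29^173 = 29^128 × 29^32 × 29^8 × 29^4 × 29^1 ≡ 25 × 56 × 80 × 79 × 29 (mod 101)
Multiplying step by step:
  25 × 56 = 1400 ≡ 87 (mod 101)
  87 × 80 = 6960 ≡ 92 (mod 101)
  92 × 79 = 7268 ≡ 97 (mod 101)
  97 × 29 = 2813 ≡ 86 (mod 101)
Result: 29^173 ≡ 86 (mod 101)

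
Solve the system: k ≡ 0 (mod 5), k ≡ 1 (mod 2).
M = 5 × 2 = 10. M₁ = 2, y₁ ≡ 3 (mod 5). M₂ = 5, y₂ ≡ 1 (mod 2). k = 0×2×3 + 1×5×1 ≡ 5 (mod 10)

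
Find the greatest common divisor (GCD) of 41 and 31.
1

Using the Euclidean algorithm:
41 = 1 × 31 + 10
31 = 3 × 10 + 1
10 = 10 × 1 + 0

GCD(41, 31) = 1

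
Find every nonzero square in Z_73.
QRs mod 73: {1, 2, 3, 4, 6, 8, 9, 12, 16, 18, 19, 23, 24, 25, 27, 32, 35, 36, 37, 38, 41, 46, 48, 49, 50, 54, 55, 57, 61, 64, 65, 67, 69, 70, 71, 72}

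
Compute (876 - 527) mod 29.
1

(876 - 527) = 349
349 mod 29 = 1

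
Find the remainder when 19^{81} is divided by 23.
By Fermat: 19^{22} ≡ 1 (mod 23). 81 = 3×22 + 15. So 19^{81} ≡ 19^{15} ≡ 20 (mod 23)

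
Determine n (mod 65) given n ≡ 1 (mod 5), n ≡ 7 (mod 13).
46

Using the Chinese Remainder Theorem:
M = product of moduli = 65
For equation 1: M_1 = 13, 13 ≡ 3 (mod 5), inverse of 13 mod 5 is 2 (check: 3 × 2 = 6 ≡ 1 (mod 5))
For equation 2: M_2 = 5, 5 ≡ 5 (mod 13), inverse of 5 mod 13 is 8 (check: 5 × 8 = 40 ≡ 1 (mod 13))
Combine: n ≡ Σ r_i×M_i×(M_i⁻¹ mod m_i) = 1×13×2 + 7×5×8 = 26 + 280 = 306
306 mod 65 = 46
n ≡ 46 (mod 65)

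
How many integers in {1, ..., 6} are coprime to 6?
2

Prime factorization: 6 = 2 × 3
Using the formula φ(n) = n × Π(1 - 1/p) for each prime factor p:
φ(6) = 6 × (1 - 1/2) × (1 - 1/3)
φ(6) = 2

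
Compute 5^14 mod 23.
Using repeated squaring. 14 = 8 + 4 + 2 (binary 1110). Repeated squaring mod 23: 5^1 ≡ 5; 5^2 ≡ 5² = 25 ≡ 2; 5^4 ≡ 2² = 4 ≡ 4; 5^8 ≡ 4² = 16 ≡ 16. Multiply: 5^14 = 5^8 × 5^4 × 5^2 ≡ 16 × 4 × 2 (mod 23): 16 × 4 = 64 ≡ 18; 18 × 2 = 36 ≡ 13. So 5^14 ≡ 13 (mod 23).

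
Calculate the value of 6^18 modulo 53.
Using repeated squaring. 18 = 16 + 2 (binary 10010). Repeated squaring mod 53: 6^1 ≡ 6; 6^2 ≡ 6² = 36 ≡ 36; 6^4 ≡ 36² = 1296 ≡ 24; 6^8 ≡ 24² = 576 ≡ 46; 6^16 ≡ 46² = 2116 ≡ 49. Multiply: 6^18 = 6^16 × 6^2 ≡ 49 × 36 (mod 53): 49 × 36 = 1764 ≡ 15. So 6^18 ≡ 15 (mod 53).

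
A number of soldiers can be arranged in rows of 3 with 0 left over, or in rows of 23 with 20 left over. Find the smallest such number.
M = 3 × 23 = 69. M₁ = 23, y₁ ≡ 2 (mod 3). M₂ = 3, y₂ ≡ 8 (mod 23). r = 0×23×2 + 20×3×8 ≡ 66 (mod 69). The smallest positive such number is 66.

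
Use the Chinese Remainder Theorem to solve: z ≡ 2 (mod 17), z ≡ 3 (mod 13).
M = 17 × 13 = 221. M₁ = 13, y₁ ≡ 4 (mod 17). M₂ = 17, y₂ ≡ 10 (mod 13). z = 2×13×4 + 3×17×10 ≡ 172 (mod 221)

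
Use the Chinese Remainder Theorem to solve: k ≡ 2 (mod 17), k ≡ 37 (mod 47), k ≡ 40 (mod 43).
23819

Using the Chinese Remainder Theorem:
M = product of moduli = 34357
For equation 1: M_1 = 2021, 2021 ≡ 15 (mod 17), inverse of 2021 mod 17 is 8 (check: 15 × 8 = 120 ≡ 1 (mod 17))
For equation 2: M_2 = 731, 731 ≡ 26 (mod 47), inverse of 731 mod 47 is 38 (check: 26 × 38 = 988 ≡ 1 (mod 47))
For equation 3: M_3 = 799, 799 ≡ 25 (mod 43), inverse of 799 mod 43 is 31 (check: 25 × 31 = 775 ≡ 1 (mod 43))
Combine: k ≡ Σ r_i×M_i×(M_i⁻¹ mod m_i) = 2×2021×8 + 37×731×38 + 40×799×31 = 32336 + 1027786 + 990760 = 2050882
2050882 mod 34357 = 23819
k ≡ 23819 (mod 34357)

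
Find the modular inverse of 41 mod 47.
41^(-1) ≡ 39 (mod 47). Verification: 41 × 39 = 1599 ≡ 1 (mod 47)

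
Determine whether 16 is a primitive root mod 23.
p - 1 = 22 has prime divisors 2, 11. Check 16^(22/q) mod 23 for each: 16^(22/2) = 16^11 ≡ 1, 16^(22/11) = 16^2 ≡ 3 (mod 23). Since 16^11 ≡ 1 (mod 23), the order of 16 divides 11 (in fact the order is 11) ≠ 22, so it is not a primitive root.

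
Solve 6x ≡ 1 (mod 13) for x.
11

Using Extended Euclidean Algorithm:
gcd(6, 13) = 1
Bezout coefficients: 6 × -2 + 13 × 1 = 1
So 6 × -2 ≡ 1 (mod 13)
The inverse is -2 mod 13 = 11
Verification: 6 × 11 = 66 = 5 × 13 + 1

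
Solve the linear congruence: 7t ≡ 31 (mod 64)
41

Since gcd(7, 64) = 1 divides 31, a solution exists.
Multiply both sides by the inverse of 7 mod 64:
  7^(-1) mod 64 = 55
  x ≡ 55 × 31 ≡ 1705 ≡ 41 (mod 64)
Verification: 7 × 41 = 287 = 4 × 64 + 31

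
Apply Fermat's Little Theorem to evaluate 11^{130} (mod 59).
4

By Fermat's Little Theorem, a^(p-1) ≡ 1 (mod p) for prime p and gcd(a, p) = 1
Here p = 59, so 11^58 ≡ 1 (mod 59)
We can reduce the exponent: 130 mod 58 = 14
So 11^130 ≡ 11^14 (mod 59)
Computing: 11^14 mod 59 = 4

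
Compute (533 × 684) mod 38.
0

(533 × 684) = 364572
364572 mod 38 = 0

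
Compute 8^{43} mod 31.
16

Using successive squaring:
Binary expansion of 43: 101011
Powers of 8 mod 31 (each is the square of the previous):
  8^1 ≡ 8 (mod 31)
  8^2 ≡ 8² = 64 ≡ 2 (mod 31)
  8^4 ≡ 2² = 4 ≡ 4 (mod 31)
  8^8 ≡ 4² = 16 ≡ 16 (mod 31)
  8^16 ≡ 16² = 256 ≡ 8 (mod 31)
  8^32 ≡ 8² = 64 ≡ 2 (mod 31)
43 = 32 + 8 + 2 + 1, so 8^43 = 8^32 × 8^8 × 8^2 × 8^1 ≡ 2 × 16 × 2 × 8 (mod 31)
Multiplying step by step:
  2 × 16 = 32 ≡ 1 (mod 31)
  1 × 2 = 2 ≡ 2 (mod 31)
  2 × 8 = 16 ≡ 16 (mod 31)
Result: 8^43 ≡ 16 (mod 31)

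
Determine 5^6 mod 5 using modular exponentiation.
5 ≡ 0 (mod 5). 6 = 4 + 2 (binary 110). Repeated squaring mod 5: 0^1 ≡ 0; 0^2 ≡ 0² = 0 ≡ 0; 0^4 ≡ 0² = 0 ≡ 0. Multiply: 5^6 ≡ 0^4 × 0^2 ≡ 0 × 0 (mod 5): 0 × 0 = 0 ≡ 0. So 5^6 ≡ 0 (mod 5).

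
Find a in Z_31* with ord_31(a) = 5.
2 has order 5 mod 31 since 2^{5} ≡ 1 (mod 31) and no smaller power works.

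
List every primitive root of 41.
Primitive roots mod 41: {6, 7, 11, 12, 13, 15, 17, 19, 22, 24, 26, 28, 29, 30, 34, 35}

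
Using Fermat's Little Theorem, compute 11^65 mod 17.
By Fermat: 11^{16} ≡ 1 (mod 17). 65 = 4×16 + 1. So 11^{65} ≡ 11^{1} ≡ 11 (mod 17)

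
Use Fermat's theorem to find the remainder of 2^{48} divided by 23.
16

By Fermat's Little Theorem, a^(p-1) ≡ 1 (mod p) for prime p and gcd(a, p) = 1
Here p = 23, so 2^22 ≡ 1 (mod 23)
We can reduce the exponent: 48 mod 22 = 4
So 2^48 ≡ 2^4 (mod 23)
Computing: 2^4 mod 23 = 16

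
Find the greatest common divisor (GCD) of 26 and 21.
1

Using the Euclidean algorithm:
26 = 1 × 21 + 5
21 = 4 × 5 + 1
5 = 5 × 1 + 0

GCD(26, 21) = 1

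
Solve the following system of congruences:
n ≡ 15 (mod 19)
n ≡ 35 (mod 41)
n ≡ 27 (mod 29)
15861

Using the Chinese Remainder Theorem:
M = product of moduli = 22591
For equation 1: M_1 = 1189, 1189 ≡ 11 (mod 19), inverse of 1189 mod 19 is 7 (check: 11 × 7 = 77 ≡ 1 (mod 19))
For equation 2: M_2 = 551, 551 ≡ 18 (mod 41), inverse of 551 mod 41 is 16 (check: 18 × 16 = 288 ≡ 1 (mod 41))
For equation 3: M_3 = 779, 779 ≡ 25 (mod 29), inverse of 779 mod 29 is 7 (check: 25 × 7 = 175 ≡ 1 (mod 29))
Combine: n ≡ Σ r_i×M_i×(M_i⁻¹ mod m_i) = 15×1189×7 + 35×551×16 + 27×779×7 = 124845 + 308560 + 147231 = 580636
580636 mod 22591 = 15861
n ≡ 15861 (mod 22591)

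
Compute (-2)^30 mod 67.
Using repeated squaring. (-2) ≡ 65 (mod 67). 30 = 16 + 8 + 4 + 2 (binary 11110). Repeated squaring mod 67: 65^1 ≡ 65; 65^2 ≡ 65² = 4225 ≡ 4; 65^4 ≡ 4² = 16 ≡ 16; 65^8 ≡ 16² = 256 ≡ 55; 65^16 ≡ 55² = 3025 ≡ 10. Multiply: (-2)^30 ≡ 65^16 × 65^8 × 65^4 × 65^2 ≡ 10 × 55 × 16 × 4 (mod 67): 10 × 55 = 550 ≡ 14; 14 × 16 = 224 ≡ 23; 23 × 4 = 92 ≡ 25. So (-2)^30 ≡ 25 (mod 67).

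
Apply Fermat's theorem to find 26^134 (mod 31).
By Fermat: 26^{30} ≡ 1 (mod 31). 134 = 4×30 + 14. So 26^{134} ≡ 26^{14} ≡ 25 (mod 31)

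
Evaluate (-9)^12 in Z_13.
Using Fermat: (-9)^{12} ≡ 1 (mod 13). 12 ≡ 0 (mod 12). So (-9)^{12} ≡ (-9)^{0} ≡ 1 (mod 13)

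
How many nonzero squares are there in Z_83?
For prime 83, there are (p-1)/2 = (83-1)/2 = 41 quadratic residues (excluding 0).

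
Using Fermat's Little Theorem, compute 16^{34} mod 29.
20

By Fermat's Little Theorem, a^(p-1) ≡ 1 (mod p) for prime p and gcd(a, p) = 1
Here p = 29, so 16^28 ≡ 1 (mod 29)
We can reduce the exponent: 34 mod 28 = 6
So 16^34 ≡ 16^6 (mod 29)
Computing: 16^6 mod 29 = 20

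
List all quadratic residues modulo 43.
QRs mod 43: {1, 4, 6, 9, 10, 11, 13, 14, 15, 16, 17, 21, 23, 24, 25, 31, 35, 36, 38, 40, 41}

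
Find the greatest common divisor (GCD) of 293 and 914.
1

Using the Euclidean algorithm:
293 = 0 × 914 + 293
914 = 3 × 293 + 35
293 = 8 × 35 + 13
35 = 2 × 13 + 9
13 = 1 × 9 + 4
9 = 2 × 4 + 1
4 = 4 × 1 + 0

GCD(293, 914) = 1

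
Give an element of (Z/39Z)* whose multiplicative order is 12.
37 has order 12 mod 39 since 37^{12} ≡ 1 (mod 39) and no smaller power works.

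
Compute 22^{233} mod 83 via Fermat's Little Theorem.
8

By Fermat's Little Theorem, a^(p-1) ≡ 1 (mod p) for prime p and gcd(a, p) = 1
Here p = 83, so 22^82 ≡ 1 (mod 83)
We can reduce the exponent: 233 mod 82 = 69
So 22^233 ≡ 22^69 (mod 83)
Computing: 22^69 mod 83 = 8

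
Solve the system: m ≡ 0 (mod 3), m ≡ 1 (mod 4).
M = 3 × 4 = 12. M₁ = 4, y₁ ≡ 1 (mod 3). M₂ = 3, y₂ ≡ 3 (mod 4). m = 0×4×1 + 1×3×3 ≡ 9 (mod 12)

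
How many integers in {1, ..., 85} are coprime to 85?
64

Prime factorization: 85 = 5 × 17
Using the formula φ(n) = n × Π(1 - 1/p) for each prime factor p:
φ(85) = 85 × (1 - 1/5) × (1 - 1/17)
φ(85) = 64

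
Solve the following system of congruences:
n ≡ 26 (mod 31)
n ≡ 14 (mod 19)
584

Using the Chinese Remainder Theorem:
M = product of moduli = 589
For equation 1: M_1 = 19, 19 ≡ 19 (mod 31), inverse of 19 mod 31 is 18 (check: 19 × 18 = 342 ≡ 1 (mod 31))
For equation 2: M_2 = 31, 31 ≡ 12 (mod 19), inverse of 31 mod 19 is 8 (check: 12 × 8 = 96 ≡ 1 (mod 19))
Combine: n ≡ Σ r_i×M_i×(M_i⁻¹ mod m_i) = 26×19×18 + 14×31×8 = 8892 + 3472 = 12364
12364 mod 589 = 584
n ≡ 584 (mod 589)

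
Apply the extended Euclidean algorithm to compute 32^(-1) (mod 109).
Extended GCD: 32(-17) + 109(5) = 1. So 32^(-1) ≡ 92 ≡ 92 (mod 109). Verify: 32 × 92 = 2944 ≡ 1 (mod 109)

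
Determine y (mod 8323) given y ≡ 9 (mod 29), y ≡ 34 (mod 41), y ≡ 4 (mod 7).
7578

Using the Chinese Remainder Theorem:
M = product of moduli = 8323
For equation 1: M_1 = 287, 287 ≡ 26 (mod 29), inverse of 287 mod 29 is 19 (check: 26 × 19 = 494 ≡ 1 (mod 29))
For equation 2: M_2 = 203, 203 ≡ 39 (mod 41), inverse of 203 mod 41 is 20 (check: 39 × 20 = 780 ≡ 1 (mod 41))
For equation 3: M_3 = 1189, 1189 ≡ 6 (mod 7), inverse of 1189 mod 7 is 6 (check: 6 × 6 = 36 ≡ 1 (mod 7))
Combine: y ≡ Σ r_i×M_i×(M_i⁻¹ mod m_i) = 9×287×19 + 34×203×20 + 4×1189×6 = 49077 + 138040 + 28536 = 215653
215653 mod 8323 = 7578
y ≡ 7578 (mod 8323)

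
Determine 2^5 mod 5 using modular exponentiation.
5 = 4 + 1 (binary 101). Repeated squaring mod 5: 2^1 ≡ 2; 2^2 ≡ 2² = 4 ≡ 4; 2^4 ≡ 4² = 16 ≡ 1. Multiply: 2^5 = 2^4 × 2^1 ≡ 1 × 2 (mod 5): 1 × 2 = 2 ≡ 2. So 2^5 ≡ 2 (mod 5).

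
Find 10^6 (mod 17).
6 = 4 + 2 (binary 110). Repeated squaring mod 17: 10^1 ≡ 10; 10^2 ≡ 10² = 100 ≡ 15; 10^4 ≡ 15² = 225 ≡ 4. Multiply: 10^6 = 10^4 × 10^2 ≡ 4 × 15 (mod 17): 4 × 15 = 60 ≡ 9. So 10^6 ≡ 9 (mod 17).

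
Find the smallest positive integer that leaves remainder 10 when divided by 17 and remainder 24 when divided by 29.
M = 17 × 29 = 493. M₁ = 29, y₁ ≡ 10 (mod 17). M₂ = 17, y₂ ≡ 12 (mod 29). k = 10×29×10 + 24×17×12 ≡ 401 (mod 493). The smallest positive such number is 401.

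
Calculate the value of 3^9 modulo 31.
9 = 8 + 1 (binary 1001). Repeated squaring mod 31: 3^1 ≡ 3; 3^2 ≡ 3² = 9 ≡ 9; 3^4 ≡ 9² = 81 ≡ 19; 3^8 ≡ 19² = 361 ≡ 20. Multiply: 3^9 = 3^8 × 3^1 ≡ 20 × 3 (mod 31): 20 × 3 = 60 ≡ 29. So 3^9 ≡ 29 (mod 31).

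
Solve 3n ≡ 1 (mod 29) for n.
10

Using Extended Euclidean Algorithm:
gcd(3, 29) = 1
Bezout coefficients: 3 × 10 + 29 × -1 = 1
So 3 × 10 ≡ 1 (mod 29)
The inverse is 10 mod 29 = 10
Verification: 3 × 10 = 30 = 1 × 29 + 1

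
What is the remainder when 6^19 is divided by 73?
Using repeated squaring. 19 = 16 + 2 + 1 (binary 10011). Repeated squaring mod 73: 6^1 ≡ 6; 6^2 ≡ 6² = 36 ≡ 36; 6^4 ≡ 36² = 1296 ≡ 55; 6^8 ≡ 55² = 3025 ≡ 32; 6^16 ≡ 32² = 1024 ≡ 2. Multiply: 6^19 = 6^16 × 6^2 × 6^1 ≡ 2 × 36 × 6 (mod 73): 2 × 36 = 72 ≡ 72; 72 × 6 = 432 ≡ 67. So 6^19 ≡ 67 (mod 73).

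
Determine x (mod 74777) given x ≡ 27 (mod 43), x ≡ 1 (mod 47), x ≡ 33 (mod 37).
47800

Using the Chinese Remainder Theorem:
M = product of moduli = 74777
For equation 1: M_1 = 1739, 1739 ≡ 19 (mod 43), inverse of 1739 mod 43 is 34 (check: 19 × 34 = 646 ≡ 1 (mod 43))
For equation 2: M_2 = 1591, 1591 ≡ 40 (mod 47), inverse of 1591 mod 47 is 20 (check: 40 × 20 = 800 ≡ 1 (mod 47))
For equation 3: M_3 = 2021, 2021 ≡ 23 (mod 37), inverse of 2021 mod 37 is 29 (check: 23 × 29 = 667 ≡ 1 (mod 37))
Combine: x ≡ Σ r_i×M_i×(M_i⁻¹ mod m_i) = 27×1739×34 + 1×1591×20 + 33×2021×29 = 1596402 + 31820 + 1934097 = 3562319
3562319 mod 74777 = 47800
x ≡ 47800 (mod 74777)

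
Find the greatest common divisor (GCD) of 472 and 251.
1

Using the Euclidean algorithm:
472 = 1 × 251 + 221
251 = 1 × 221 + 30
221 = 7 × 30 + 11
30 = 2 × 11 + 8
11 = 1 × 8 + 3
8 = 2 × 3 + 2
3 = 1 × 2 + 1
2 = 2 × 1 + 0

GCD(472, 251) = 1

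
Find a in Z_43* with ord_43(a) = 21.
9 has order 21 mod 43 since 9^{21} ≡ 1 (mod 43) and no smaller power works.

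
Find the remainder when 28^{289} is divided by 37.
By Fermat: 28^{36} ≡ 1 (mod 37). 289 = 8×36 + 1. So 28^{289} ≡ 28^{1} ≡ 28 (mod 37)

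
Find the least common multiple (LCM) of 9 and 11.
99

First find GCD(9, 11) using the Euclidean algorithm:
9 = 0 × 11 + 9
11 = 1 × 9 + 2
9 = 4 × 2 + 1
2 = 2 × 1 + 0
GCD(9, 11) = 1

LCM formula: LCM(a, b) = (a × b) / GCD(a, b)
LCM(9, 11) = (9 × 11) / 1
LCM(9, 11) = 99 / 1
LCM(9, 11) = 99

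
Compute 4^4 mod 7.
4 = 4 (binary 100). Repeated squaring mod 7: 4^1 ≡ 4; 4^2 ≡ 4² = 16 ≡ 2; 4^4 ≡ 2² = 4 ≡ 4. So 4^4 ≡ 4 (mod 7).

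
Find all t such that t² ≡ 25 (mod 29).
The square roots of 25 mod 29 are 24 and 5. Verify: 24² = 576 ≡ 25 (mod 29)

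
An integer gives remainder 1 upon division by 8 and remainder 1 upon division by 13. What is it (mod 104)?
M = 8 × 13 = 104. M₁ = 13, y₁ ≡ 5 (mod 8). M₂ = 8, y₂ ≡ 5 (mod 13). n = 1×13×5 + 1×8×5 ≡ 1 (mod 104). The smallest positive such number is 1.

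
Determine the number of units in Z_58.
28

Prime factorization: 58 = 2 × 29
Using the formula φ(n) = n × Π(1 - 1/p) for each prime factor p:
φ(58) = 58 × (1 - 1/2) × (1 - 1/29)
φ(58) = 28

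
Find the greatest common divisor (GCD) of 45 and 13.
1

Using the Euclidean algorithm:
45 = 3 × 13 + 6
13 = 2 × 6 + 1
6 = 6 × 1 + 0

GCD(45, 13) = 1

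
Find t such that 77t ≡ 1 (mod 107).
77^(-1) ≡ 82 (mod 107). Verification: 77 × 82 = 6314 ≡ 1 (mod 107)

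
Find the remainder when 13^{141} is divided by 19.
By Fermat: 13^{18} ≡ 1 (mod 19). 141 = 7×18 + 15. So 13^{141} ≡ 13^{15} ≡ 8 (mod 19)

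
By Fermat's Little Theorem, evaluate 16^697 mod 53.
By Fermat: 16^{52} ≡ 1 (mod 53). 697 ≡ 21 (mod 52). So 16^{697} ≡ 16^{21} ≡ 42 (mod 53)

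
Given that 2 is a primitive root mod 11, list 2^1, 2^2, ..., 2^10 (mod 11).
g^1, g^2, ..., g^{10} mod 11: {2, 4, 8, 5, 10, 9, 7, 3, 6, 1}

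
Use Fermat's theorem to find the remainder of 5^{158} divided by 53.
25

By Fermat's Little Theorem, a^(p-1) ≡ 1 (mod p) for prime p and gcd(a, p) = 1
Here p = 53, so 5^52 ≡ 1 (mod 53)
We can reduce the exponent: 158 mod 52 = 2
So 5^158 ≡ 5^2 (mod 53)
Computing: 5^2 mod 53 = 25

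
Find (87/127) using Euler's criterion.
(87/127) = 87^{63} mod 127 = 1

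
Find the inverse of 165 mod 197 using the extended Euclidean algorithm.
Extended GCD: 165(80) + 197(-67) = 1. So 165^(-1) ≡ 80 ≡ 80 (mod 197). Verify: 165 × 80 = 13200 ≡ 1 (mod 197)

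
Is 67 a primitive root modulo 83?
Yes

To verify, check if 67^(82/q) ≢ 1 (mod 83) for each prime divisor q of 82
Divisors of 82 = 82: [1, 2, 41, 82]
  67^(82/41) = 67^2 ≡ 7 (mod 83)
  67^(82/2) = 67^41 ≡ 82 (mod 83)
Conclusion: 67 is a primitive root modulo 83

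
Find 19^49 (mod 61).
Using repeated squaring. 49 = 32 + 16 + 1 (binary 110001). Repeated squaring mod 61: 19^1 ≡ 19; 19^2 ≡ 19² = 361 ≡ 56; 19^4 ≡ 56² = 3136 ≡ 25; 19^8 ≡ 25² = 625 ≡ 15; 19^16 ≡ 15² = 225 ≡ 42; 19^32 ≡ 42² = 1764 ≡ 56. Multiply: 19^49 = 19^32 × 19^16 × 19^1 ≡ 56 × 42 × 19 (mod 61): 56 × 42 = 2352 ≡ 34; 34 × 19 = 646 ≡ 36. So 19^49 ≡ 36 (mod 61).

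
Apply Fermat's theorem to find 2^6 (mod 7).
By Fermat's Little Theorem, 2^{6} ≡ 1 (mod 7) since 7 is prime and gcd(2, 7) = 1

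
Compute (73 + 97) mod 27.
8

(73 + 97) = 170
170 mod 27 = 8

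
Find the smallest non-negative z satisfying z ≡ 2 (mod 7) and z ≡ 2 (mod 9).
M = 7 × 9 = 63. M₁ = 9, y₁ ≡ 4 (mod 7). M₂ = 7, y₂ ≡ 4 (mod 9). z = 2×9×4 + 2×7×4 ≡ 2 (mod 63)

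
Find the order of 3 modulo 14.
Powers of 3 mod 14: 3^1≡3, 3^2≡9, 3^3≡13, 3^4≡11, 3^5≡5, 3^6≡1. Order = 6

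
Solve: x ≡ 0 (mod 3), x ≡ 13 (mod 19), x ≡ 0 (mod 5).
M = 3 × 19 × 5 = 285. M₁ = 95, y₁ ≡ 2 (mod 3). M₂ = 15, y₂ ≡ 14 (mod 19). M₃ = 57, y₃ ≡ 3 (mod 5). x = 0×95×2 + 13×15×14 + 0×57×3 ≡ 165 (mod 285)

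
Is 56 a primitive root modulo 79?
p - 1 = 78 has prime divisors 2, 3, 13. Check 56^(78/q) mod 79 for each: 56^(78/2) = 56^39 ≡ 78, 56^(78/3) = 56^26 ≡ 55, 56^(78/13) = 56^6 ≡ 1 (mod 79). Since 56^6 ≡ 1 (mod 79), the order of 56 divides 6 (in fact the order is 6) ≠ 78, so it is not a primitive root.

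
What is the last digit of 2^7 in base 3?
7 = 4 + 2 + 1 (binary 111). Repeated squaring mod 3: 2^1 ≡ 2; 2^2 ≡ 2² = 4 ≡ 1; 2^4 ≡ 1² = 1 ≡ 1. Multiply: 2^7 = 2^4 × 2^2 × 2^1 ≡ 1 × 1 × 2 (mod 3): 1 × 1 = 1 ≡ 1; 1 × 2 = 2 ≡ 2. So 2^7 ≡ 2 (mod 3).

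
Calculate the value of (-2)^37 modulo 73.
Using repeated squaring. (-2) ≡ 71 (mod 73). 37 = 32 + 4 + 1 (binary 100101). Repeated squaring mod 73: 71^1 ≡ 71; 71^2 ≡ 71² = 5041 ≡ 4; 71^4 ≡ 4² = 16 ≡ 16; 71^8 ≡ 16² = 256 ≡ 37; 71^16 ≡ 37² = 1369 ≡ 55; 71^32 ≡ 55² = 3025 ≡ 32. Multiply: (-2)^37 ≡ 71^32 × 71^4 × 71^1 ≡ 32 × 16 × 71 (mod 73): 32 × 16 = 512 ≡ 1; 1 × 71 = 71 ≡ 71. So (-2)^37 ≡ 71 (mod 73).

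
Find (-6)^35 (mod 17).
Using Fermat: (-6)^{16} ≡ 1 (mod 17). 35 ≡ 3 (mod 16). So (-6)^{35} ≡ (-6)^{3} ≡ 5 (mod 17)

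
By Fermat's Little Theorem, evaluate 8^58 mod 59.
By Fermat's Little Theorem, 8^{58} ≡ 1 (mod 59) since 59 is prime and gcd(8, 59) = 1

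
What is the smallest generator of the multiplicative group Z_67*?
p - 1 = 66 has prime divisors 2, 3, 11. h is a primitive root mod 67 iff h^(66/q) ≢ 1 (mod 67) for each such q.
h = 2: 2^33 ≡ 66, 2^22 ≡ 37, 2^6 ≡ 64 (mod 67); none is 1, so 2 has order 66 and is a primitive root.
The smallest primitive root mod 67 is g = 2.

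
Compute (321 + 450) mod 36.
15

(321 + 450) = 771
771 mod 36 = 15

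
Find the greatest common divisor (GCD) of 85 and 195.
5

Using the Euclidean algorithm:
85 = 0 × 195 + 85
195 = 2 × 85 + 25
85 = 3 × 25 + 10
25 = 2 × 10 + 5
10 = 2 × 5 + 0

GCD(85, 195) = 5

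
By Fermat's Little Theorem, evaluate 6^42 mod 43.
By Fermat's Little Theorem, 6^{42} ≡ 1 (mod 43) since 43 is prime and gcd(6, 43) = 1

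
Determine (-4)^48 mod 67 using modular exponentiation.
Using repeated squaring. (-4) ≡ 63 (mod 67). 48 = 32 + 16 (binary 110000). Repeated squaring mod 67: 63^1 ≡ 63; 63^2 ≡ 63² = 3969 ≡ 16; 63^4 ≡ 16² = 256 ≡ 55; 63^8 ≡ 55² = 3025 ≡ 10; 63^16 ≡ 10² = 100 ≡ 33; 63^32 ≡ 33² = 1089 ≡ 17. Multiply: (-4)^48 ≡ 63^32 × 63^16 ≡ 17 × 33 (mod 67): 17 × 33 = 561 ≡ 25. So (-4)^48 ≡ 25 (mod 67).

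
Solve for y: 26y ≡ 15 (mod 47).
6

Since gcd(26, 47) = 1 divides 15, a solution exists.
Multiply both sides by the inverse of 26 mod 47:
  26^(-1) mod 47 = 38
  x ≡ 38 × 15 ≡ 570 ≡ 6 (mod 47)
Verification: 26 × 6 = 156 = 3 × 47 + 15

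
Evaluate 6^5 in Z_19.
5 = 4 + 1 (binary 101). Repeated squaring mod 19: 6^1 ≡ 6; 6^2 ≡ 6² = 36 ≡ 17; 6^4 ≡ 17² = 289 ≡ 4. Multiply: 6^5 = 6^4 × 6^1 ≡ 4 × 6 (mod 19): 4 × 6 = 24 ≡ 5. So 6^5 ≡ 5 (mod 19).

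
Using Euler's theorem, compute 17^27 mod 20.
By Euler: 17^{8} ≡ 1 (mod 20) since gcd(17, 20) = 1. 27 = 3×8 + 3. So 17^{27} ≡ 17^{3} ≡ 13 (mod 20)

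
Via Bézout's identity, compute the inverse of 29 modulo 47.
Extended GCD: 29(13) + 47(-8) = 1. So 29^(-1) ≡ 13 ≡ 13 (mod 47). Verify: 29 × 13 = 377 ≡ 1 (mod 47)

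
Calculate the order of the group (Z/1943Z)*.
1848

Prime factorization: 1943 = 29 × 67
Using the formula φ(n) = n × Π(1 - 1/p) for each prime factor p:
φ(1943) = 1943 × (1 - 1/29) × (1 - 1/67)
φ(1943) = 1848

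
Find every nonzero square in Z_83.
QRs mod 83: {1, 3, 4, 7, 9, 10, 11, 12, 16, 17, 21, 23, 25, 26, 27, 28, 29, 30, 31, 33, 36, 37, 38, 40, 41, 44, 48, 49, 51, 59, 61, 63, 64, 65, 68, 69, 70, 75, 77, 78, 81}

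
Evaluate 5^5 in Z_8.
5 = 4 + 1 (binary 101). Repeated squaring mod 8: 5^1 ≡ 5; 5^2 ≡ 5² = 25 ≡ 1; 5^4 ≡ 1² = 1 ≡ 1. Multiply: 5^5 = 5^4 × 5^1 ≡ 1 × 5 (mod 8): 1 × 5 = 5 ≡ 5. So 5^5 ≡ 5 (mod 8).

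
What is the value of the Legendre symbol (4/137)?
(4/137) = 4^{68} mod 137 = 1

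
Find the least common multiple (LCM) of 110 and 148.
8140

First find GCD(110, 148) using the Euclidean algorithm:
110 = 0 × 148 + 110
148 = 1 × 110 + 38
110 = 2 × 38 + 34
38 = 1 × 34 + 4
34 = 8 × 4 + 2
4 = 2 × 2 + 0
GCD(110, 148) = 2

LCM formula: LCM(a, b) = (a × b) / GCD(a, b)
LCM(110, 148) = (110 × 148) / 2
LCM(110, 148) = 16280 / 2
LCM(110, 148) = 8140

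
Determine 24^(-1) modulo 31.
24^(-1) ≡ 22 (mod 31). Verification: 24 × 22 = 528 ≡ 1 (mod 31)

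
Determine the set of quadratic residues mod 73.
QRs mod 73: {1, 2, 3, 4, 6, 8, 9, 12, 16, 18, 19, 23, 24, 25, 27, 32, 35, 36, 37, 38, 41, 46, 48, 49, 50, 54, 55, 57, 61, 64, 65, 67, 69, 70, 71, 72}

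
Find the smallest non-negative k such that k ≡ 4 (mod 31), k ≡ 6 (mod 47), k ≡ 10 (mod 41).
7103

Using the Chinese Remainder Theorem:
M = product of moduli = 59737
For equation 1: M_1 = 1927, 1927 ≡ 5 (mod 31), inverse of 1927 mod 31 is 25 (check: 5 × 25 = 125 ≡ 1 (mod 31))
For equation 2: M_2 = 1271, 1271 ≡ 2 (mod 47), inverse of 1271 mod 47 is 24 (check: 2 × 24 = 48 ≡ 1 (mod 47))
For equation 3: M_3 = 1457, 1457 ≡ 22 (mod 41), inverse of 1457 mod 41 is 28 (check: 22 × 28 = 616 ≡ 1 (mod 41))
Combine: k ≡ Σ r_i×M_i×(M_i⁻¹ mod m_i) = 4×1927×25 + 6×1271×24 + 10×1457×28 = 192700 + 183024 + 407960 = 783684
783684 mod 59737 = 7103
k ≡ 7103 (mod 59737)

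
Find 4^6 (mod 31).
6 = 4 + 2 (binary 110). Repeated squaring mod 31: 4^1 ≡ 4; 4^2 ≡ 4² = 16 ≡ 16; 4^4 ≡ 16² = 256 ≡ 8. Multiply: 4^6 = 4^4 × 4^2 ≡ 8 × 16 (mod 31): 8 × 16 = 128 ≡ 4. So 4^6 ≡ 4 (mod 31).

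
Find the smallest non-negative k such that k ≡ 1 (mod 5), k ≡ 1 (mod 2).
1

Using the Chinese Remainder Theorem:
M = product of moduli = 10
For equation 1: M_1 = 2, 2 ≡ 2 (mod 5), inverse of 2 mod 5 is 3 (check: 2 × 3 = 6 ≡ 1 (mod 5))
For equation 2: M_2 = 5, 5 ≡ 1 (mod 2), inverse of 5 mod 2 is 1 (check: 1 × 1 = 1 ≡ 1 (mod 2))
Combine: k ≡ Σ r_i×M_i×(M_i⁻¹ mod m_i) = 1×2×3 + 1×5×1 = 6 + 5 = 11
11 mod 10 = 1
k ≡ 1 (mod 10)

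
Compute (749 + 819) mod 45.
38

(749 + 819) = 1568
1568 mod 45 = 38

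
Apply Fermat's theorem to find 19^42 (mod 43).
By Fermat's Little Theorem, 19^{42} ≡ 1 (mod 43) since 43 is prime and gcd(19, 43) = 1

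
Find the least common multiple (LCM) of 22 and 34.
374

First find GCD(22, 34) using the Euclidean algorithm:
22 = 0 × 34 + 22
34 = 1 × 22 + 12
22 = 1 × 12 + 10
12 = 1 × 10 + 2
10 = 5 × 2 + 0
GCD(22, 34) = 2

LCM formula: LCM(a, b) = (a × b) / GCD(a, b)
LCM(22, 34) = (22 × 34) / 2
LCM(22, 34) = 748 / 2
LCM(22, 34) = 374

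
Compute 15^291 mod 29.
Using Fermat: 15^{28} ≡ 1 (mod 29). 291 ≡ 11 (mod 28). So 15^{291} ≡ 15^{11} ≡ 21 (mod 29)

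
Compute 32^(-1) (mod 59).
24

Using Extended Euclidean Algorithm:
gcd(32, 59) = 1
Bezout coefficients: 32 × 24 + 59 × -13 = 1
So 32 × 24 ≡ 1 (mod 59)
The inverse is 24 mod 59 = 24
Verification: 32 × 24 = 768 = 13 × 59 + 1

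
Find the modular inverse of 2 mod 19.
2^(-1) ≡ 10 (mod 19). Verification: 2 × 10 = 20 ≡ 1 (mod 19)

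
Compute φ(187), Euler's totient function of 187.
160

Prime factorization: 187 = 11 × 17
Using the formula φ(n) = n × Π(1 - 1/p) for each prime factor p:
φ(187) = 187 × (1 - 1/11) × (1 - 1/17)
φ(187) = 160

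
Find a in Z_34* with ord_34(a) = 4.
13 has order 4 mod 34 since 13^{4} ≡ 1 (mod 34) and no smaller power works.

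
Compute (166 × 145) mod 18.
4

(166 × 145) = 24070
24070 mod 18 = 4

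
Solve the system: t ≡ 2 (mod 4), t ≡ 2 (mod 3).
M = 4 × 3 = 12. M₁ = 3, y₁ ≡ 3 (mod 4). M₂ = 4, y₂ ≡ 1 (mod 3). t = 2×3×3 + 2×4×1 ≡ 2 (mod 12)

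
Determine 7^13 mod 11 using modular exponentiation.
Using Fermat: 7^{10} ≡ 1 (mod 11). 13 ≡ 3 (mod 10). So 7^{13} ≡ 7^{3} ≡ 2 (mod 11)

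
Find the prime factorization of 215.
5 × 43

Divide by primes starting from smallest:
215 ÷ 5 = 43
43 ÷ 43 = 1

215 = 5 × 43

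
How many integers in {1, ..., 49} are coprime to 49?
42

Prime factorization: 49 = 7^2
Using the formula φ(n) = n × Π(1 - 1/p) for each prime factor p:
φ(49) = 49 × (1 - 1/7)
φ(49) = 42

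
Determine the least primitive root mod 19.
p - 1 = 18 has prime divisors 2, 3. h is a primitive root mod 19 iff h^(18/q) ≢ 1 (mod 19) for each such q.
h = 2: 2^9 ≡ 18, 2^6 ≡ 7 (mod 19); none is 1, so 2 has order 18 and is a primitive root.
The smallest primitive root mod 19 is g = 2.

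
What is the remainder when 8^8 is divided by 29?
8 = 8 (binary 1000). Repeated squaring mod 29: 8^1 ≡ 8; 8^2 ≡ 8² = 64 ≡ 6; 8^4 ≡ 6² = 36 ≡ 7; 8^8 ≡ 7² = 49 ≡ 20. So 8^8 ≡ 20 (mod 29).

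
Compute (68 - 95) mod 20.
13

(68 - 95) = -27
-27 mod 20 = 13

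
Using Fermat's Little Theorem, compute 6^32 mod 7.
By Fermat: 6^{6} ≡ 1 (mod 7). 32 = 5×6 + 2. So 6^{32} ≡ 6^{2} ≡ 1 (mod 7)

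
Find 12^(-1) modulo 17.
10

Using Extended Euclidean Algorithm:
gcd(12, 17) = 1
Bezout coefficients: 12 × -7 + 17 × 5 = 1
So 12 × -7 ≡ 1 (mod 17)
The inverse is -7 mod 17 = 10
Verification: 12 × 10 = 120 = 7 × 17 + 1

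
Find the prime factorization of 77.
7 × 11

Divide by primes starting from smallest:
77 ÷ 7 = 11
11 ÷ 11 = 1

77 = 7 × 11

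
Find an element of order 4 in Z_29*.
12 has order 4 mod 29 since 12^{4} ≡ 1 (mod 29) and no smaller power works.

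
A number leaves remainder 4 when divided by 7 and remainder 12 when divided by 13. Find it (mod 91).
M = 7 × 13 = 91. M₁ = 13, y₁ ≡ 6 (mod 7). M₂ = 7, y₂ ≡ 2 (mod 13). m = 4×13×6 + 12×7×2 ≡ 25 (mod 91)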